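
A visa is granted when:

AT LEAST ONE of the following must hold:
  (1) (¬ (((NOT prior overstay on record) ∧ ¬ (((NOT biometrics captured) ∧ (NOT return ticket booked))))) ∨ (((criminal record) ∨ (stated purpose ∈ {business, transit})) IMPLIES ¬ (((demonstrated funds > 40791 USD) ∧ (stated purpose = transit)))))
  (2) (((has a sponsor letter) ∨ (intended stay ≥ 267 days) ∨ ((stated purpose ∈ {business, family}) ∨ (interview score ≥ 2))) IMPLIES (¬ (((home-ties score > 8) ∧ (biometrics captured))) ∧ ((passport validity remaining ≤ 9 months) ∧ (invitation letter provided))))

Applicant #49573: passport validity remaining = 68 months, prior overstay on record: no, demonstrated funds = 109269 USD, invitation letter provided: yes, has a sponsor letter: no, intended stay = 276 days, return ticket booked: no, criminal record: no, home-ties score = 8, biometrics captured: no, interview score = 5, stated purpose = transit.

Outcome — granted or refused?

Granted

Atomic conditions:
  NOT prior overstay on record: no → true
  NOT biometrics captured: no → true
  NOT return ticket booked: no → true
  criminal record: no → false
  stated purpose ∈ {business, transit}: transit is in the set → true
  demonstrated funds > 40791 USD: 109269 > 40791 is true
  stated purpose = transit: transit == transit is true
  has a sponsor letter: no → false
  intended stay ≥ 267 days: 276 ≥ 267 is true
  stated purpose ∈ {business, family}: transit is not in the set → false
  interview score ≥ 2: 5 ≥ 2 is true
  home-ties score > 8: 8 > 8 is false
  biometrics captured: no → false
  passport validity remaining ≤ 9 months: 68 ≤ 9 is false
  invitation letter provided: yes → true
Combine:
[1.1.1.2.1] true AND true = true
[1.1.1.2] NOT true = false
[1.1.1] true AND false = false
[1.1] NOT false = true
[1.2.1] false OR true = true
[1.2.2.1] true AND true = true
[1.2.2] NOT true = false
[1.2] true → false = false
[1] true OR false = true
[2.1.3] false OR true = true
[2.1] false OR true OR true = true
[2.2.1.1] false AND false = false
[2.2.1] NOT false = true
[2.2.2] false AND true = false
[2.2] true AND false = false
[2] true → false = false
[root] true OR false = true
Overall: true → granted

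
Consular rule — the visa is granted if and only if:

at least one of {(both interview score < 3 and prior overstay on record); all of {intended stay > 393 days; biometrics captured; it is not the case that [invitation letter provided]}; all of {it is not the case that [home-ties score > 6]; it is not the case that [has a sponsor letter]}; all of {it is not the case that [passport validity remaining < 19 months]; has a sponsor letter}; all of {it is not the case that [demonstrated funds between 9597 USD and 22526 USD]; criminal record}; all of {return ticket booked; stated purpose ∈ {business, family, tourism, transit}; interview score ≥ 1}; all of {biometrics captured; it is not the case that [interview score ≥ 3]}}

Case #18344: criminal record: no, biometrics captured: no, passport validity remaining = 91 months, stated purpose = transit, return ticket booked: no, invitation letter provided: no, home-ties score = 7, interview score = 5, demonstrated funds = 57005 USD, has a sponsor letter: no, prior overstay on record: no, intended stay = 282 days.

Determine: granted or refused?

Atomic conditions:
  interview score < 3: 5 < 3 is false
  prior overstay on record: no → false
  intended stay > 393 days: 282 > 393 is false
  biometrics captured: no → false
  invitation letter provided: no → false
  home-ties score > 6: 7 > 6 is true
  has a sponsor letter: no → false
  passport validity remaining < 19 months: 91 < 19 is false
  demonstrated funds between 9597 USD and 22526 USD: 57005 in [9597, 22526] is false
  criminal record: no → false
  return ticket booked: no → false
  stated purpose ∈ {business, family, tourism, transit}: transit is in the set → true
  interview score ≥ 1: 5 ≥ 1 is true
  interview score ≥ 3: 5 ≥ 3 is true
Combine:
[1] false AND false = false
[2.3] NOT false = true
[2] false AND false AND true = false
[3.1] NOT true = false
[3.2] NOT false = true
[3] false AND true = false
[4.1] NOT false = true
[4] true AND false = false
[5.1] NOT false = true
[5] true AND false = false
[6] false AND true AND true = false
[7.2] NOT true = false
[7] false AND false = false
[root] false OR false OR false OR false OR false OR false OR false = false
Overall: false → refused

Refused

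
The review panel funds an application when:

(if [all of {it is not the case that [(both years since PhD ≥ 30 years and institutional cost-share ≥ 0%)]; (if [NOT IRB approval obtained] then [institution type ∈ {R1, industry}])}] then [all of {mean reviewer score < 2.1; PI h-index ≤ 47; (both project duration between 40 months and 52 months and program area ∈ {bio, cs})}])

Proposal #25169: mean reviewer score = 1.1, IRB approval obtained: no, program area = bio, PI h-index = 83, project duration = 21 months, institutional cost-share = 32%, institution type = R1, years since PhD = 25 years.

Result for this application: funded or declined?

Atomic conditions:
  years since PhD ≥ 30 years: 25 ≥ 30 is false
  institutional cost-share ≥ 0%: 32 ≥ 0 is true
  NOT IRB approval obtained: no → true
  institution type ∈ {R1, industry}: R1 is in the set → true
  mean reviewer score < 2.1: 1.1 < 2.1 is true
  PI h-index ≤ 47: 83 ≤ 47 is false
  project duration between 40 months and 52 months: 21 in [40, 52] is false
  program area ∈ {bio, cs}: bio is in the set → true
Combine:
[1.1.1] false AND true = false
[1.1] NOT false = true
[1.2] true → true = true
[1] true AND true = true
[2.3] false AND true = false
[2] true AND false AND false = false
[root] true → false = false
Overall: false → declined

Declined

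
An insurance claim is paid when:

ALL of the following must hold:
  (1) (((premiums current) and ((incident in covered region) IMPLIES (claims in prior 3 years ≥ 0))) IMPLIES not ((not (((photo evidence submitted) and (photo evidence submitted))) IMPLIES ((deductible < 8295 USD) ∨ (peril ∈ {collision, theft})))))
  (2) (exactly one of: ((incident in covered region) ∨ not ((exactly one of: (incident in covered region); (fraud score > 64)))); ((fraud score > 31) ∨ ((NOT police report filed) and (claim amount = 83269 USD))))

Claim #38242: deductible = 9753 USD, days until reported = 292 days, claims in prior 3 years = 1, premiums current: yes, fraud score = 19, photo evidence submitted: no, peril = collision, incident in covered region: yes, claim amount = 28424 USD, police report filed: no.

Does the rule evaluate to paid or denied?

Denied

Atomic conditions:
  premiums current: yes → true
  incident in covered region: yes → true
  claims in prior 3 years ≥ 0: 1 ≥ 0 is true
  photo evidence submitted: no → false
  deductible < 8295 USD: 9753 < 8295 is false
  peril ∈ {collision, theft}: collision is in the set → true
  fraud score > 64: 19 > 64 is false
  fraud score > 31: 19 > 31 is false
  NOT police report filed: no → true
  claim amount = 83269 USD: 28424 == 83269 is false
Combine:
[1.1.2] true → true = true
[1.1] true AND true = true
[1.2.1.1.1] false AND false = false
[1.2.1.1] NOT false = true
[1.2.1.2] false OR true = true
[1.2.1] true → true = true
[1.2] NOT true = false
[1] true → false = false
[2.1.2.1] exactly-one(true, false) = true
[2.1.2] NOT true = false
[2.1] true OR false = true
[2.2.2] true AND false = false
[2.2] false OR false = false
[2] exactly-one(true, false) = true
[root] false AND true = false
Overall: false → denied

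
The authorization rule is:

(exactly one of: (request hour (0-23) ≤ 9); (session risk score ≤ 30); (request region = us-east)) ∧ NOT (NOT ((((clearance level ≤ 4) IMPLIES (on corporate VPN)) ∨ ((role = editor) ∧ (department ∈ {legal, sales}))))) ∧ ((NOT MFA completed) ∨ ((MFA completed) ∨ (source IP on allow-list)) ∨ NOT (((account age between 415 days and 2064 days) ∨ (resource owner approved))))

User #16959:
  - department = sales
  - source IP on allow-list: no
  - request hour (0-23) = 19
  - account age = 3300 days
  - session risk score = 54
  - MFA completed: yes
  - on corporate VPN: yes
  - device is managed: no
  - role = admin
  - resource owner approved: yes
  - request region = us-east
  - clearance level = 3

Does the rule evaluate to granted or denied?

Granted

Atomic conditions:
  request hour (0-23) ≤ 9: 19 ≤ 9 is false
  session risk score ≤ 30: 54 ≤ 30 is false
  request region = us-east: us-east == us-east is true
  clearance level ≤ 4: 3 ≤ 4 is true
  on corporate VPN: yes → true
  role = editor: admin == editor is false
  department ∈ {legal, sales}: sales is in the set → true
  NOT MFA completed: yes → false
  MFA completed: yes → true
  source IP on allow-list: no → false
  account age between 415 days and 2064 days: 3300 in [415, 2064] is false
  resource owner approved: yes → true
Combine:
[1] exactly-one(false, false, true) = true
[2.1.1.1] true → true = true
[2.1.1.2] false AND true = false
[2.1.1] true OR false = true
[2.1] NOT true = false
[2] NOT false = true
[3.2] true OR false = true
[3.3.1] false OR true = true
[3.3] NOT true = false
[3] false OR true OR false = true
[root] true AND true AND true = true
Overall: true → granted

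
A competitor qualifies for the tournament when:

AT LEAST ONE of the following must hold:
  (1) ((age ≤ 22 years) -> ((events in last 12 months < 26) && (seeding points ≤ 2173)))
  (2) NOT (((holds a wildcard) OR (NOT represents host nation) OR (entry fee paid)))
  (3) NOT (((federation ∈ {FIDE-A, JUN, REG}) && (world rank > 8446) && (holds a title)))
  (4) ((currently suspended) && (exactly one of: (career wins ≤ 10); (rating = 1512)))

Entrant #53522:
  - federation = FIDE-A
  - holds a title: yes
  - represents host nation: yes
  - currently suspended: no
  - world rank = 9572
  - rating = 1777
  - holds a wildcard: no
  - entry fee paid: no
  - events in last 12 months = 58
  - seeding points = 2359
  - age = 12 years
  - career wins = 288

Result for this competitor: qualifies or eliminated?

Qualifies

Atomic conditions:
  age ≤ 22 years: 12 ≤ 22 is true
  events in last 12 months < 26: 58 < 26 is false
  seeding points ≤ 2173: 2359 ≤ 2173 is false
  holds a wildcard: no → false
  NOT represents host nation: yes → false
  entry fee paid: no → false
  federation ∈ {FIDE-A, JUN, REG}: FIDE-A is in the set → true
  world rank > 8446: 9572 > 8446 is true
  holds a title: yes → true
  currently suspended: no → false
  career wins ≤ 10: 288 ≤ 10 is false
  rating = 1512: 1777 == 1512 is false
Combine:
[1.2] false AND false = false
[1] true → false = false
[2.1] false OR false OR false = false
[2] NOT false = true
[3.1] true AND true AND true = true
[3] NOT true = false
[4.2] exactly-one(false, false) = false
[4] false AND false = false
[root] false OR true OR false OR false = true
Overall: true → qualifies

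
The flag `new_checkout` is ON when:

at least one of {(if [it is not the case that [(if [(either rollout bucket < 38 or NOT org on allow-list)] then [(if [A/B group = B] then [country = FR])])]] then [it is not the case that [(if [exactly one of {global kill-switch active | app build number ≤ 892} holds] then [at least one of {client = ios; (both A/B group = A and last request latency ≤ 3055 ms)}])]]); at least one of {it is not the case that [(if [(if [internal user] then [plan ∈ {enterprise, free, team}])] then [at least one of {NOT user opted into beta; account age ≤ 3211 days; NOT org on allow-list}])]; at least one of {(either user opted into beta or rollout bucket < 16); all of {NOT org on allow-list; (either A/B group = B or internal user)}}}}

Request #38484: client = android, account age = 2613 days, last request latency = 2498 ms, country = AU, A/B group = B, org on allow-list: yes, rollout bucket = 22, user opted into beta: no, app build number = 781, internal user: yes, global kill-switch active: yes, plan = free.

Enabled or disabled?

Disabled

Atomic conditions:
  rollout bucket < 38: 22 < 38 is true
  NOT org on allow-list: yes → false
  A/B group = B: B == B is true
  country = FR: AU == FR is false
  global kill-switch active: yes → true
  app build number ≤ 892: 781 ≤ 892 is true
  client = ios: android == ios is false
  A/B group = A: B == A is false
  last request latency ≤ 3055 ms: 2498 ≤ 3055 is true
  internal user: yes → true
  plan ∈ {enterprise, free, team}: free is in the set → true
  NOT user opted into beta: no → true
  account age ≤ 3211 days: 2613 ≤ 3211 is true
  user opted into beta: no → false
  rollout bucket < 16: 22 < 16 is false
Combine:
[1.1.1.1] true OR false = true
[1.1.1.2] true → false = false
[1.1.1] true → false = false
[1.1] NOT false = true
[1.2.1.1] exactly-one(true, true) = false
[1.2.1.2.2] false AND true = false
[1.2.1.2] false OR false = false
[1.2.1] false → false (antecedent false ⇒ implication holds) = true
[1.2] NOT true = false
[1] true → false = false
[2.1.1.1] true → true = true
[2.1.1.2] true OR true OR false = true
[2.1.1] true → true = true
[2.1] NOT true = false
[2.2.1] false OR false = false
[2.2.2.2] true OR true = true
[2.2.2] false AND true = false
[2.2] false OR false = false
[2] false OR false = false
[root] false OR false = false
Overall: false → disabled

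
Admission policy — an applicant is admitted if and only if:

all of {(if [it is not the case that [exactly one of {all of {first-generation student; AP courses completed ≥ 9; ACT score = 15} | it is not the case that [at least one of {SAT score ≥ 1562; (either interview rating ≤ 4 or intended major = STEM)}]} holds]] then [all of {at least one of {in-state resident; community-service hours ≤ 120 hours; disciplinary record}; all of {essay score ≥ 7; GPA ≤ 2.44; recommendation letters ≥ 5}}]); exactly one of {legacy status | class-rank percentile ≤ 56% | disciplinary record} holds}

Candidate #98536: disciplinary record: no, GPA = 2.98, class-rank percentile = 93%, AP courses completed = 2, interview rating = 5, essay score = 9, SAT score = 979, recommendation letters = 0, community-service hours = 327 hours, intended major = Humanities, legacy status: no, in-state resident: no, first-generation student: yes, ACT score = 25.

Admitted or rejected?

Atomic conditions:
  first-generation student: yes → true
  AP courses completed ≥ 9: 2 ≥ 9 is false
  ACT score = 15: 25 == 15 is false
  SAT score ≥ 1562: 979 ≥ 1562 is false
  interview rating ≤ 4: 5 ≤ 4 is false
  intended major = STEM: Humanities == STEM is false
  in-state resident: no → false
  community-service hours ≤ 120 hours: 327 ≤ 120 is false
  disciplinary record: no → false
  essay score ≥ 7: 9 ≥ 7 is true
  GPA ≤ 2.44: 2.98 ≤ 2.44 is false
  recommendation letters ≥ 5: 0 ≥ 5 is false
  legacy status: no → false
  class-rank percentile ≤ 56%: 93 ≤ 56 is false
Combine:
[1.1.1.1] true AND false AND false = false
[1.1.1.2.1.2] false OR false = false
[1.1.1.2.1] false OR false = false
[1.1.1.2] NOT false = true
[1.1.1] exactly-one(false, true) = true
[1.1] NOT true = false
[1.2.1] false OR false OR false = false
[1.2.2] true AND false AND false = false
[1.2] false AND false = false
[1] false → false (antecedent false ⇒ implication holds) = true
[2] exactly-one(false, false, false) = false
[root] true AND false = false
Overall: false → rejected

Rejected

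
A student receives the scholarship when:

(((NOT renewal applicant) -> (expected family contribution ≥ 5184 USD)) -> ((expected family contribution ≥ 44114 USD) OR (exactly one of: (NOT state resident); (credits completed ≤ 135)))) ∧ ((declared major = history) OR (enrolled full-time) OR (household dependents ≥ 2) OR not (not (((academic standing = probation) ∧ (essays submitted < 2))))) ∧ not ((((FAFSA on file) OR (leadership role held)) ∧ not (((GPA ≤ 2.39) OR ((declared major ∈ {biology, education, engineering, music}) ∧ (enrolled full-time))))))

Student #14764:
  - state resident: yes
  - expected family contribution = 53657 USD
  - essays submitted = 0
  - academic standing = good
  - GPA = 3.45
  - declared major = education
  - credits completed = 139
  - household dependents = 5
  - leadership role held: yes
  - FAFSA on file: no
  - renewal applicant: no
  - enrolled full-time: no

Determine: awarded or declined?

Declined

Atomic conditions:
  NOT renewal applicant: no → true
  expected family contribution ≥ 5184 USD: 53657 ≥ 5184 is true
  expected family contribution ≥ 44114 USD: 53657 ≥ 44114 is true
  NOT state resident: yes → false
  credits completed ≤ 135: 139 ≤ 135 is false
  declared major = history: education == history is false
  enrolled full-time: no → false
  household dependents ≥ 2: 5 ≥ 2 is true
  academic standing = probation: good == probation is false
  essays submitted < 2: 0 < 2 is true
  FAFSA on file: no → false
  leadership role held: yes → true
  GPA ≤ 2.39: 3.45 ≤ 2.39 is false
  declared major ∈ {biology, education, engineering, music}: education is in the set → true
Combine:
[1.1] true → true = true
[1.2.2] exactly-one(false, false) = false
[1.2] true OR false = true
[1] true → true = true
[2.4.1.1] false AND true = false
[2.4.1] NOT false = true
[2.4] NOT true = false
[2] false OR false OR true OR false = true
[3.1.1] false OR true = true
[3.1.2.1.2] true AND false = false
[3.1.2.1] false OR false = false
[3.1.2] NOT false = true
[3.1] true AND true = true
[3] NOT true = false
[root] true AND true AND false = false
Overall: false → declined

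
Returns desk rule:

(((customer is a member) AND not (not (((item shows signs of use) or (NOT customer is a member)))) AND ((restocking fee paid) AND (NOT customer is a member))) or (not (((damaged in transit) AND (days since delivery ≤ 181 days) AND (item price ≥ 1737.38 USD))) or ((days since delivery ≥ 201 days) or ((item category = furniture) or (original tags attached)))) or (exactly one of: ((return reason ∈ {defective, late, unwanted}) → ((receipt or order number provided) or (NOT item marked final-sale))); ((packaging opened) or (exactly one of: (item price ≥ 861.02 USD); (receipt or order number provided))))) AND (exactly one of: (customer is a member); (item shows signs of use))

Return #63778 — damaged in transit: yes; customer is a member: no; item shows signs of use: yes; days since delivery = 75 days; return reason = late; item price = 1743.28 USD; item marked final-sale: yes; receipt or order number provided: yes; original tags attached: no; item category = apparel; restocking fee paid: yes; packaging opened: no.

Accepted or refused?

Atomic conditions:
  customer is a member: no → false
  item shows signs of use: yes → true
  NOT customer is a member: no → true
  restocking fee paid: yes → true
  damaged in transit: yes → true
  days since delivery ≤ 181 days: 75 ≤ 181 is true
  item price ≥ 1737.38 USD: 1743.28 ≥ 1737.38 is true
  days since delivery ≥ 201 days: 75 ≥ 201 is false
  item category = furniture: apparel == furniture is false
  original tags attached: no → false
  return reason ∈ {defective, late, unwanted}: late is in the set → true
  receipt or order number provided: yes → true
  NOT item marked final-sale: yes → false
  packaging opened: no → false
  item price ≥ 861.02 USD: 1743.28 ≥ 861.02 is true
Combine:
[1.1.2.1.1] true OR true = true
[1.1.2.1] NOT true = false
[1.1.2] NOT false = true
[1.1.3] true AND true = true
[1.1] false AND true AND true = false
[1.2.1.1] true AND true AND true = true
[1.2.1] NOT true = false
[1.2.2.2] false OR false = false
[1.2.2] false OR false = false
[1.2] false OR false = false
[1.3.1.2] true OR false = true
[1.3.1] true → true = true
[1.3.2.2] exactly-one(true, true) = false
[1.3.2] false OR false = false
[1.3] exactly-one(true, false) = true
[1] false OR false OR true = true
[2] exactly-one(false, true) = true
[root] true AND true = true
Overall: true → accepted

Accepted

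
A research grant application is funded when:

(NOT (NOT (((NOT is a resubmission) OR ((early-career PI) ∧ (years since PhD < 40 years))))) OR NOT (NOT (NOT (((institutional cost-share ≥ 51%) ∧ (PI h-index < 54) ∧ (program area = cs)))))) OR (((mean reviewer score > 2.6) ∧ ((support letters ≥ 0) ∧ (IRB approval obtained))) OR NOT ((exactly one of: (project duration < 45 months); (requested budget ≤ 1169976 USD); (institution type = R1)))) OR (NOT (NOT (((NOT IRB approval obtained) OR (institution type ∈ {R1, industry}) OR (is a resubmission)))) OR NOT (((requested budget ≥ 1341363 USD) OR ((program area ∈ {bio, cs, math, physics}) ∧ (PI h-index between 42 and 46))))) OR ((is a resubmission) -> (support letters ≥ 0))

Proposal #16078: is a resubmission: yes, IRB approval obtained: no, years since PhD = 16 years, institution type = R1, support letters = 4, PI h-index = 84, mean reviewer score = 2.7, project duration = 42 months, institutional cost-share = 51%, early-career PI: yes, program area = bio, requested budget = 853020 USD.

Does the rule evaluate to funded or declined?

Funded

Atomic conditions:
  NOT is a resubmission: yes → false
  early-career PI: yes → true
  years since PhD < 40 years: 16 < 40 is true
  institutional cost-share ≥ 51%: 51 ≥ 51 is true
  PI h-index < 54: 84 < 54 is false
  program area = cs: bio == cs is false
  mean reviewer score > 2.6: 2.7 > 2.6 is true
  support letters ≥ 0: 4 ≥ 0 is true
  IRB approval obtained: no → false
  project duration < 45 months: 42 < 45 is true
  requested budget ≤ 1169976 USD: 853020 ≤ 1169976 is true
  institution type = R1: R1 == R1 is true
  NOT IRB approval obtained: no → true
  institution type ∈ {R1, industry}: R1 is in the set → true
  is a resubmission: yes → true
  requested budget ≥ 1341363 USD: 853020 ≥ 1341363 is false
  program area ∈ {bio, cs, math, physics}: bio is in the set → true
  PI h-index between 42 and 46: 84 in [42, 46] is false
Combine:
[1.1.1.1.2] true AND true = true
[1.1.1.1] false OR true = true
[1.1.1] NOT true = false
[1.1] NOT false = true
[1.2.1.1.1] true AND false AND false = false
[1.2.1.1] NOT false = true
[1.2.1] NOT true = false
[1.2] NOT false = true
[1] true OR true = true
[2.1.2] true AND false = false
[2.1] true AND false = false
[2.2.1] exactly-one(true, true, true) = false
[2.2] NOT false = true
[2] false OR true = true
[3.1.1.1] true OR true OR true = true
[3.1.1] NOT true = false
[3.1] NOT false = true
[3.2.1.2] true AND false = false
[3.2.1] false OR false = false
[3.2] NOT false = true
[3] true OR true = true
[4] true → true = true
[root] true OR true OR true OR true = true
Overall: true → funded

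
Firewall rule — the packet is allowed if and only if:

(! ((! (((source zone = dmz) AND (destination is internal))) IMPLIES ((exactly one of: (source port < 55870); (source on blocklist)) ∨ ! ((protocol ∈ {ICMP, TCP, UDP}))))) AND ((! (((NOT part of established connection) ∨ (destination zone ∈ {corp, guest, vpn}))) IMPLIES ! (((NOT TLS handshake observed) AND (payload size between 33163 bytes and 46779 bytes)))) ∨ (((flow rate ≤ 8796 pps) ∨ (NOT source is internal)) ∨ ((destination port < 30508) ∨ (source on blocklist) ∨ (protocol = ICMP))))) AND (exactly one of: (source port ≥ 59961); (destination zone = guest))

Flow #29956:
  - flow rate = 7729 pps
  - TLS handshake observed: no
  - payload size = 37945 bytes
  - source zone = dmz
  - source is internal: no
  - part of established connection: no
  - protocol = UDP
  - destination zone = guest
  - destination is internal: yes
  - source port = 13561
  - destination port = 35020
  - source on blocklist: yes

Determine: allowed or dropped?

Atomic conditions:
  source zone = dmz: dmz == dmz is true
  destination is internal: yes → true
  source port < 55870: 13561 < 55870 is true
  source on blocklist: yes → true
  protocol ∈ {ICMP, TCP, UDP}: UDP is in the set → true
  NOT part of established connection: no → true
  destination zone ∈ {corp, guest, vpn}: guest is in the set → true
  NOT TLS handshake observed: no → true
  payload size between 33163 bytes and 46779 bytes: 37945 in [33163, 46779] is true
  flow rate ≤ 8796 pps: 7729 ≤ 8796 is true
  NOT source is internal: no → true
  destination port < 30508: 35020 < 30508 is false
  protocol = ICMP: UDP == ICMP is false
  source port ≥ 59961: 13561 ≥ 59961 is false
  destination zone = guest: guest == guest is true
Combine:
[1.1.1.1.1] true AND true = true
[1.1.1.1] NOT true = false
[1.1.1.2.1] exactly-one(true, true) = false
[1.1.1.2.2] NOT true = false
[1.1.1.2] false OR false = false
[1.1.1] false → false (antecedent false ⇒ implication holds) = true
[1.1] NOT true = false
[1.2.1.1.1] true OR true = true
[1.2.1.1] NOT true = false
[1.2.1.2.1] true AND true = true
[1.2.1.2] NOT true = false
[1.2.1] false → false (antecedent false ⇒ implication holds) = true
[1.2.2.1] true OR true = true
[1.2.2.2] false OR true OR false = true
[1.2.2] true OR true = true
[1.2] true OR true = true
[1] false AND true = false
[2] exactly-one(false, true) = true
[root] false AND true = false
Overall: false → dropped

Dropped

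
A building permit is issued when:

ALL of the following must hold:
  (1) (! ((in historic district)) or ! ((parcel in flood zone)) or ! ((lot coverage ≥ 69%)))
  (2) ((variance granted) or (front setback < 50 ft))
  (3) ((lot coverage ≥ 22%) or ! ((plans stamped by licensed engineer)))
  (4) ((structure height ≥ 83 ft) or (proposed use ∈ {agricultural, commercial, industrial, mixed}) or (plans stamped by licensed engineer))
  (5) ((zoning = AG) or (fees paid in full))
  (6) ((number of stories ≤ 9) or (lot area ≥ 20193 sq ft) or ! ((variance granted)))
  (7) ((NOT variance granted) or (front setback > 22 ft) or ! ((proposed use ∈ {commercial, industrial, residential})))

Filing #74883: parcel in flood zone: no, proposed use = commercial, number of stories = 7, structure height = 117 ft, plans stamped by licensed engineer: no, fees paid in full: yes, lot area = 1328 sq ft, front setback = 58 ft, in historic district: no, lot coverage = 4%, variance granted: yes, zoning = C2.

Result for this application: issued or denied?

Issued

Atomic conditions:
  in historic district: no → false
  parcel in flood zone: no → false
  lot coverage ≥ 69%: 4 ≥ 69 is false
  variance granted: yes → true
  front setback < 50 ft: 58 < 50 is false
  lot coverage ≥ 22%: 4 ≥ 22 is false
  plans stamped by licensed engineer: no → false
  structure height ≥ 83 ft: 117 ≥ 83 is true
  proposed use ∈ {agricultural, commercial, industrial, mixed}: commercial is in the set → true
  zoning = AG: C2 == AG is false
  fees paid in full: yes → true
  number of stories ≤ 9: 7 ≤ 9 is true
  lot area ≥ 20193 sq ft: 1328 ≥ 20193 is false
  NOT variance granted: yes → false
  front setback > 22 ft: 58 > 22 is true
  proposed use ∈ {commercial, industrial, residential}: commercial is in the set → true
Combine:
[1.1] NOT false = true
[1.2] NOT false = true
[1.3] NOT false = true
[1] true OR true OR true = true
[2] true OR false = true
[3.2] NOT false = true
[3] false OR true = true
[4] true OR true OR false = true
[5] false OR true = true
[6.3] NOT true = false
[6] true OR false OR false = true
[7.3] NOT true = false
[7] false OR true OR false = true
[root] true AND true AND true AND true AND true AND true AND true = true
Overall: true → issued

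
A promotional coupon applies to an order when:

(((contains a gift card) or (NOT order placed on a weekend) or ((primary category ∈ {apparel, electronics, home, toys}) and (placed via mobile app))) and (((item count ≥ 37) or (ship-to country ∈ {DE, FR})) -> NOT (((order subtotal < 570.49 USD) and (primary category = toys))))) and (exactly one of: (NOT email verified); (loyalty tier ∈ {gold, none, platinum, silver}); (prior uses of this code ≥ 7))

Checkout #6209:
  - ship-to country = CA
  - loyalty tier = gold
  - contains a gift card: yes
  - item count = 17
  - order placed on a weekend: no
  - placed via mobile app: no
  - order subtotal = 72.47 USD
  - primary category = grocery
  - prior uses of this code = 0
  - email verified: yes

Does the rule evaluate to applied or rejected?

Atomic conditions:
  contains a gift card: yes → true
  NOT order placed on a weekend: no → true
  primary category ∈ {apparel, electronics, home, toys}: grocery is not in the set → false
  placed via mobile app: no → false
  item count ≥ 37: 17 ≥ 37 is false
  ship-to country ∈ {DE, FR}: CA is not in the set → false
  order subtotal < 570.49 USD: 72.47 < 570.49 is true
  primary category = toys: grocery == toys is false
  NOT email verified: yes → false
  loyalty tier ∈ {gold, none, platinum, silver}: gold is in the set → true
  prior uses of this code ≥ 7: 0 ≥ 7 is false
Combine:
[1.1.3] false AND false = false
[1.1] true OR true OR false = true
[1.2.1] false OR false = false
[1.2.2.1] true AND false = false
[1.2.2] NOT false = true
[1.2] false → true (antecedent false ⇒ implication holds) = true
[1] true AND true = true
[2] exactly-one(false, true, false) = true
[root] true AND true = true
Overall: true → applied

Applied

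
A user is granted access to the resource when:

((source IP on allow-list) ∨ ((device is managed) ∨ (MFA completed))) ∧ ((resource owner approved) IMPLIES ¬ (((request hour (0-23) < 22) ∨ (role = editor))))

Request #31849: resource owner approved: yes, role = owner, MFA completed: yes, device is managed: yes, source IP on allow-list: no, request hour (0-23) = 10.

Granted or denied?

Atomic conditions:
  source IP on allow-list: no → false
  device is managed: yes → true
  MFA completed: yes → true
  resource owner approved: yes → true
  request hour (0-23) < 22: 10 < 22 is true
  role = editor: owner == editor is false
Combine:
[1.2] true OR true = true
[1] false OR true = true
[2.2.1] true OR false = true
[2.2] NOT true = false
[2] true → false = false
[root] true AND false = false
Overall: false → denied

Denied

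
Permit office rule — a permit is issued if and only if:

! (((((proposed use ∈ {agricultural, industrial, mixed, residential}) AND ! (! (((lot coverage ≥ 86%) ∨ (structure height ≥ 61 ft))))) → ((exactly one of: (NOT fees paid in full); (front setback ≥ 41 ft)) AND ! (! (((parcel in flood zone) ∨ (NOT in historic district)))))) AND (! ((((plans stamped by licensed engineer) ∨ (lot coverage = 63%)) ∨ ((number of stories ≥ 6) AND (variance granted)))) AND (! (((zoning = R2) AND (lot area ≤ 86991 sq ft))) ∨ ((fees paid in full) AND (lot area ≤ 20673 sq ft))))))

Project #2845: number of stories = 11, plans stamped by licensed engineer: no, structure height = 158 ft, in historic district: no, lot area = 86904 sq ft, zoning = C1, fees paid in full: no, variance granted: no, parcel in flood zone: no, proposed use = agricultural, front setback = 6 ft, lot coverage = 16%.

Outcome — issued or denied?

Denied

Atomic conditions:
  proposed use ∈ {agricultural, industrial, mixed, residential}: agricultural is in the set → true
  lot coverage ≥ 86%: 16 ≥ 86 is false
  structure height ≥ 61 ft: 158 ≥ 61 is true
  NOT fees paid in full: no → true
  front setback ≥ 41 ft: 6 ≥ 41 is false
  parcel in flood zone: no → false
  NOT in historic district: no → true
  plans stamped by licensed engineer: no → false
  lot coverage = 63%: 16 == 63 is false
  number of stories ≥ 6: 11 ≥ 6 is true
  variance granted: no → false
  zoning = R2: C1 == R2 is false
  lot area ≤ 86991 sq ft: 86904 ≤ 86991 is true
  fees paid in full: no → false
  lot area ≤ 20673 sq ft: 86904 ≤ 20673 is false
Combine:
[1.1.1.2.1.1] false OR true = true
[1.1.1.2.1] NOT true = false
[1.1.1.2] NOT false = true
[1.1.1] true AND true = true
[1.1.2.1] exactly-one(true, false) = true
[1.1.2.2.1.1] false OR true = true
[1.1.2.2.1] NOT true = false
[1.1.2.2] NOT false = true
[1.1.2] true AND true = true
[1.1] true → true = true
[1.2.1.1.1] false OR false = false
[1.2.1.1.2] true AND false = false
[1.2.1.1] false OR false = false
[1.2.1] NOT false = true
[1.2.2.1.1] false AND true = false
[1.2.2.1] NOT false = true
[1.2.2.2] false AND false = false
[1.2.2] true OR false = true
[1.2] true AND true = true
[1] true AND true = true
[root] NOT true = false
Overall: false → denied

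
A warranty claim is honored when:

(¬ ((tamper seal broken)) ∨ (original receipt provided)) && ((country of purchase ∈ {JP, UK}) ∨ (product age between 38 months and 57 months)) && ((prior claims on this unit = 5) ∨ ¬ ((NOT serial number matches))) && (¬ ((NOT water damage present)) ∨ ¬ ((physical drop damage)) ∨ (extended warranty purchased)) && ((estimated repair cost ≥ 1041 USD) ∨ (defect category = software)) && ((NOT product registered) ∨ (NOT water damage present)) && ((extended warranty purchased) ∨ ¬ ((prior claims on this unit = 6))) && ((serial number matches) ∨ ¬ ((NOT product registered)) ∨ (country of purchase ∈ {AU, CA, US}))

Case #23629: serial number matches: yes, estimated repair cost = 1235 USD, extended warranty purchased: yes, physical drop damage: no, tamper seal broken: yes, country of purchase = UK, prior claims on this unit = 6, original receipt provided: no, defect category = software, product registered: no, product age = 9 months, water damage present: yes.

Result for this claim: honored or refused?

Atomic conditions:
  tamper seal broken: yes → true
  original receipt provided: no → false
  country of purchase ∈ {JP, UK}: UK is in the set → true
  product age between 38 months and 57 months: 9 in [38, 57] is false
  prior claims on this unit = 5: 6 == 5 is false
  NOT serial number matches: yes → false
  NOT water damage present: yes → false
  physical drop damage: no → false
  extended warranty purchased: yes → true
  estimated repair cost ≥ 1041 USD: 1235 ≥ 1041 is true
  defect category = software: software == software is true
  NOT product registered: no → true
  prior claims on this unit = 6: 6 == 6 is true
  serial number matches: yes → true
  country of purchase ∈ {AU, CA, US}: UK is not in the set → false
Combine:
[1.1] NOT true = false
[1] false OR false = false
[2] true OR false = true
[3.2] NOT false = true
[3] false OR true = true
[4.1] NOT false = true
[4.2] NOT false = true
[4] true OR true OR true = true
[5] true OR true = true
[6] true OR false = true
[7.2] NOT true = false
[7] true OR false = true
[8.2] NOT true = false
[8] true OR false OR false = true
[root] false AND true AND true AND true AND true AND true AND true AND true = false
Overall: false → refused

Refused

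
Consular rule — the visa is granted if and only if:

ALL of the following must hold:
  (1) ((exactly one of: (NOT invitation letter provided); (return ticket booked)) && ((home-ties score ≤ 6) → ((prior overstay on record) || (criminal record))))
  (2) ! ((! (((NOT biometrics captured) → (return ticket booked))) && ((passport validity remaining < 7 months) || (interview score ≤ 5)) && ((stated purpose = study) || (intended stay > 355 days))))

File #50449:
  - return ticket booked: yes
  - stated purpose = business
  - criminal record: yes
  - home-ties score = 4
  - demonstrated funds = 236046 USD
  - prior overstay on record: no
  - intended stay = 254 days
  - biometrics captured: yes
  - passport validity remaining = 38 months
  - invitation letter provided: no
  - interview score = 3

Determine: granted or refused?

Refused

Atomic conditions:
  NOT invitation letter provided: no → true
  return ticket booked: yes → true
  home-ties score ≤ 6: 4 ≤ 6 is true
  prior overstay on record: no → false
  criminal record: yes → true
  NOT biometrics captured: yes → false
  passport validity remaining < 7 months: 38 < 7 is false
  interview score ≤ 5: 3 ≤ 5 is true
  stated purpose = study: business == study is false
  intended stay > 355 days: 254 > 355 is false
Combine:
[1.1] exactly-one(true, true) = false
[1.2.2] false OR true = true
[1.2] true → true = true
[1] false AND true = false
[2.1.1.1] false → true (antecedent false ⇒ implication holds) = true
[2.1.1] NOT true = false
[2.1.2] false OR true = true
[2.1.3] false OR false = false
[2.1] false AND true AND false = false
[2] NOT false = true
[root] false AND true = false
Overall: false → refused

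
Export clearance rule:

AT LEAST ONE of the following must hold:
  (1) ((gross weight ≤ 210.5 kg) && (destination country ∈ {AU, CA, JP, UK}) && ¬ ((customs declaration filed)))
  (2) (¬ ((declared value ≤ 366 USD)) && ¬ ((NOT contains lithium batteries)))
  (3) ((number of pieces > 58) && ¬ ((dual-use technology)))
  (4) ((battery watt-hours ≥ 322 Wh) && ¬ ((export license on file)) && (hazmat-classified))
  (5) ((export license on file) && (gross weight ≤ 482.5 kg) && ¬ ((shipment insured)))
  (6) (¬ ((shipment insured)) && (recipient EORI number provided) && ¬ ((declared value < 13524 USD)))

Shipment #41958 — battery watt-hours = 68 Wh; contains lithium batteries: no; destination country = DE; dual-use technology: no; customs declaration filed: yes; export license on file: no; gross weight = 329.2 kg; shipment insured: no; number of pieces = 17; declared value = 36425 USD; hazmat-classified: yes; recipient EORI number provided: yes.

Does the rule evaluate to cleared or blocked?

Atomic conditions:
  gross weight ≤ 210.5 kg: 329.2 ≤ 210.5 is false
  destination country ∈ {AU, CA, JP, UK}: DE is not in the set → false
  customs declaration filed: yes → true
  declared value ≤ 366 USD: 36425 ≤ 366 is false
  NOT contains lithium batteries: no → true
  number of pieces > 58: 17 > 58 is false
  dual-use technology: no → false
  battery watt-hours ≥ 322 Wh: 68 ≥ 322 is false
  export license on file: no → false
  hazmat-classified: yes → true
  gross weight ≤ 482.5 kg: 329.2 ≤ 482.5 is true
  shipment insured: no → false
  recipient EORI number provided: yes → true
  declared value < 13524 USD: 36425 < 13524 is false
Combine:
[1.3] NOT true = false
[1] false AND false AND false = false
[2.1] NOT false = true
[2.2] NOT true = false
[2] true AND false = false
[3.2] NOT false = true
[3] false AND true = false
[4.2] NOT false = true
[4] false AND true AND true = false
[5.3] NOT false = true
[5] false AND true AND true = false
[6.1] NOT false = true
[6.3] NOT false = true
[6] true AND true AND true = true
[root] false OR false OR false OR false OR false OR true = true
Overall: true → cleared

Cleared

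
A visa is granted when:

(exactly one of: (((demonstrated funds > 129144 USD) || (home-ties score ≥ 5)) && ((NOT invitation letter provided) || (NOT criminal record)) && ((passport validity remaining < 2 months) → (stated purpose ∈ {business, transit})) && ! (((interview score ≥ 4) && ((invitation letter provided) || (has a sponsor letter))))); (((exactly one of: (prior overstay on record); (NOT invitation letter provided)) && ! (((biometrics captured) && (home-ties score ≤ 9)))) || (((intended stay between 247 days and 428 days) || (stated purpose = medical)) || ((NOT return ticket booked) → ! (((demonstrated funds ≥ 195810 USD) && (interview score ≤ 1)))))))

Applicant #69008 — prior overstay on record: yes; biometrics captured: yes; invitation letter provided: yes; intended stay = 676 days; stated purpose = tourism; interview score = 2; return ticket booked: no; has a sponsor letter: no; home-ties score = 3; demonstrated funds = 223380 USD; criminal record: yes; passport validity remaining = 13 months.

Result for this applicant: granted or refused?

Granted

Atomic conditions:
  demonstrated funds > 129144 USD: 223380 > 129144 is true
  home-ties score ≥ 5: 3 ≥ 5 is false
  NOT invitation letter provided: yes → false
  NOT criminal record: yes → false
  passport validity remaining < 2 months: 13 < 2 is false
  stated purpose ∈ {business, transit}: tourism is not in the set → false
  interview score ≥ 4: 2 ≥ 4 is false
  invitation letter provided: yes → true
  has a sponsor letter: no → false
  prior overstay on record: yes → true
  biometrics captured: yes → true
  home-ties score ≤ 9: 3 ≤ 9 is true
  intended stay between 247 days and 428 days: 676 in [247, 428] is false
  stated purpose = medical: tourism == medical is false
  NOT return ticket booked: no → true
  demonstrated funds ≥ 195810 USD: 223380 ≥ 195810 is true
  interview score ≤ 1: 2 ≤ 1 is false
Combine:
[1.1] true OR false = true
[1.2] false OR false = false
[1.3] false → false (antecedent false ⇒ implication holds) = true
[1.4.1.2] true OR false = true
[1.4.1] false AND true = false
[1.4] NOT false = true
[1] true AND false AND true AND true = false
[2.1.1] exactly-one(true, false) = true
[2.1.2.1] true AND true = true
[2.1.2] NOT true = false
[2.1] true AND false = false
[2.2.1] false OR false = false
[2.2.2.2.1] true AND false = false
[2.2.2.2] NOT false = true
[2.2.2] true → true = true
[2.2] false OR true = true
[2] false OR true = true
[root] exactly-one(false, true) = true
Overall: true → granted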